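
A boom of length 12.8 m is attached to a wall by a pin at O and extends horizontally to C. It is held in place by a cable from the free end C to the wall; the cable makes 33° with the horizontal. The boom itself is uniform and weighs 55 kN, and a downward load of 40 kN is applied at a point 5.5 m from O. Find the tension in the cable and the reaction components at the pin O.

T = 82.05 kN, O_x = 68.81 kN, O_y = 50.31 kN

ΣM about O: T·sin33°·12.8 − 55·6.4 − 40·5.5 = 0 → T = 572/(12.8·0.544639) = 82.0498 ≈ 82.05 kN.
ΣF_x = 0: O_x − T·cos33° = 0 → O_x = 82.0498 × 0.838671 = 68.81 kN.
ΣF_y = 0: O_y + T·sin33° − 55 − 40 = 0 → O_y = 95 − 82.0498 × 0.544639 = 50.31 kN.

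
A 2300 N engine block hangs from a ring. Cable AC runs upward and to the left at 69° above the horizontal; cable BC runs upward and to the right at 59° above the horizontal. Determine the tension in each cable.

T_AC = 1503 N, T_BC = 1046 N

ΣF_x = 0: −T_AC·cos69° + T_BC·cos59° = 0 → T_BC = 0.695809·T_AC.
ΣF_y = 0: T_AC·sin69° + T_BC·sin59° = 2300.
Substitute: T_AC·(0.93358 + 0.695809·0.857167) = 2300 → T_AC = 1503.26 ≈ 1503 N.
Then T_BC = 0.695809 × 1503.26 = 1046 N.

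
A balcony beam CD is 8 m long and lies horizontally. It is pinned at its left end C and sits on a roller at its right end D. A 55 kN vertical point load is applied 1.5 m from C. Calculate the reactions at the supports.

Moments about C: D_y·8 − 55·1.5 = 0 → D_y = 82.5/8 = 10.3125 ≈ 10.31 kN.
ΣF_y = 0: C_y + 10.3125 − 55 = 0 → C_y = 44.69 kN.
ΣF_x = 0: no horizontal applied forces, so C_x = 0.

C_x = 0, C_y = 44.69 kN, D_y = 10.31 kN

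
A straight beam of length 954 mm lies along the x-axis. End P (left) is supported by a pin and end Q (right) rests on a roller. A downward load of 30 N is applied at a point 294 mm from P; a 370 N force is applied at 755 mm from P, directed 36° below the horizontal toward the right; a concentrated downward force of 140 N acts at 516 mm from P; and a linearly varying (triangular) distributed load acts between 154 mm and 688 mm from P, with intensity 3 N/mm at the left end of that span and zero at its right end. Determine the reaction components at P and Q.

P_x = -299.3 N, P_y = 652.6 N, Q_y = 535.8 N

Resultant of the triangular load: ½ × 3 × 534 = 801 N, acting at 332 mm from P (one-third of the span from the peak).
ΣM about P: Q_y·954 − 30·294 − 370·sin36°·755 − 140·516 − (½·3·534)·332 = 0 → Q_y = 511190/954 = 535.839 ≈ 535.8 N.
ΣF_y = 0: P_y + 535.839 − 30 − 370·sin36° − 140 − ½·3·534 = 0 → P_y = 652.6 N.
ΣF_x = 0: P_x + 370·cos36° = 0 → P_x = -299.3 N.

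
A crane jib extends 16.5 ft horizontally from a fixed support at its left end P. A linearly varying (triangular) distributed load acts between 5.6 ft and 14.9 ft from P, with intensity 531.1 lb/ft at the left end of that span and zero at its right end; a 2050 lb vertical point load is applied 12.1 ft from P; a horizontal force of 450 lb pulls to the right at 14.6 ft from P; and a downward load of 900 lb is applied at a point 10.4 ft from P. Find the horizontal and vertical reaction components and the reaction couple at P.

P_x = -450.0 lb, P_y = 5420 lb, M_P = 55650 lb·ft

Resultant of the triangular load: ½ × 531.1 × 9.3 = 2469.615 lb, acting at 8.7 ft from P (one-third of the span from the peak).
ΣF_x = 0: P_x + 450 = 0 → P_x = -450.0 lb.
ΣF_y = 0: P_y − ½·531.1·9.3 − 2050 − 900 = 0 → P_y = 5420 lb.
ΣM about P: M_P − (½·531.1·9.3)·8.7 − 2050·12.1 − 900·10.4 = 0 → M_P = 55650 lb·ft.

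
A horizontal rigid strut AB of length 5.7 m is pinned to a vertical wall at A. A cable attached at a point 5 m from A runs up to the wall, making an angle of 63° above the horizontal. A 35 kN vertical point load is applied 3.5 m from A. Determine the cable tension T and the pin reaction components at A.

ΣM about A: T·sin63°·5 − 35·3.5 = 0 → T = 122.5/(5·0.891007) = 27.497 ≈ 27.50 kN.
ΣF_x = 0: A_x − T·cos63° = 0 → A_x = 27.497 × 0.45399 = 12.48 kN.
ΣF_y = 0: A_y + T·sin63° − 35 = 0 → A_y = 35 − 27.497 × 0.891007 = 10.50 kN.

T = 27.50 kN, A_x = 12.48 kN, A_y = 10.50 kN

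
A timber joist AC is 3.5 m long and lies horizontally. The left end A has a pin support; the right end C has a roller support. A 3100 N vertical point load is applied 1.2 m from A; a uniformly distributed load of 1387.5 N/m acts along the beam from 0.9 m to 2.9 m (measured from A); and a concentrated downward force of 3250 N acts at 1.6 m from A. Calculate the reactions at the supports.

Resultant of the distributed load: 1387.5 × 2 = 2775 N at 1.9 m from A.
ΣM about A: C_y·3.5 − 3100·1.2 − (1387.5·2)·1.9 − 3250·1.6 = 0 → C_y = 14192.5/3.5 = 4055 N.
ΣF_y = 0: A_y + 4055 − 3100 − 1387.5·2 − 3250 = 0 → A_y = 5070 N.
ΣF_x = 0: no horizontal applied forces, so A_x = 0.

A_x = 0, A_y = 5070 N, C_y = 4055 N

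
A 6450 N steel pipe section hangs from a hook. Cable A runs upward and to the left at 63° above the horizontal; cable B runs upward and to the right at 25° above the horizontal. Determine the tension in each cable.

ΣF_x = 0: −T_A·cos63° + T_B·cos25° = 0 → T_B = 0.500923·T_A.
ΣF_y = 0: T_A·sin63° + T_B·sin25° = 6450.
Substitute: T_A·(0.891007 + 0.500923·0.422618) = 6450 → T_A = 5849.25 ≈ 5849 N.
Then T_B = 0.500923 × 5849.25 = 2930 N.

T_A = 5849 N, T_B = 2930 N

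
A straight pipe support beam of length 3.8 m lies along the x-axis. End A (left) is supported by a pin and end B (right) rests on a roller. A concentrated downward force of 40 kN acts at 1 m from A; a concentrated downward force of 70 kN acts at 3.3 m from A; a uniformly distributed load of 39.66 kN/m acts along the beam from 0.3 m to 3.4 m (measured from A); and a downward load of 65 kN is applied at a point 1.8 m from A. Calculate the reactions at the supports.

A_x = 0, A_y = 136.0 kN, B_y = 162.0 kN

Resultant of the distributed load: 39.66 × 3.1 = 122.946 kN at 1.85 m from A.
Moments about A: B_y·3.8 − 40·1 − 70·3.3 − (39.66·3.1)·1.85 − 65·1.8 = 0 → B_y = 615.4501/3.8 = 161.961 ≈ 162.0 kN.
ΣF_y = 0: A_y + 161.961 − 40 − 70 − 39.66·3.1 − 65 = 0 → A_y = 136.0 kN.
ΣF_x = 0: no horizontal applied forces, so A_x = 0.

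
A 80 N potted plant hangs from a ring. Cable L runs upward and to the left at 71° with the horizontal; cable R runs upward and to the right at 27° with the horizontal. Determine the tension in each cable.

ΣF_x = 0: −T_L·cos71° + T_R·cos27° = 0 → T_R = 0.365394·T_L.
ΣF_y = 0: T_L·sin71° + T_R·sin27° = 80.
Substitute: T_L·(0.945519 + 0.365394·0.45399) = 80 → T_L = 71.981 ≈ 71.98 N.
Then T_R = 0.365394 × 71.981 = 26.30 N.

T_L = 71.98 N, T_R = 26.30 N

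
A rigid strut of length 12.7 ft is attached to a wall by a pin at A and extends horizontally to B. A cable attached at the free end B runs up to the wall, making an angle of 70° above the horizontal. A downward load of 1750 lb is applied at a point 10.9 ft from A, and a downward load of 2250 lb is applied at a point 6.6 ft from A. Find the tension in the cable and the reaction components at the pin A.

ΣM about A: T·sin70°·12.7 − 1750·10.9 − 2250·6.6 = 0 → T = 33925/(12.7·0.939693) = 2842.69 ≈ 2843 lb.
ΣF_x = 0: A_x − T·cos70° = 0 → A_x = 2842.69 × 0.34202 = 972.3 lb.
ΣF_y = 0: A_y + T·sin70° − 1750 − 2250 = 0 → A_y = 4000 − 2842.69 × 0.939693 = 1329 lb.

T = 2843 lb, A_x = 972.3 lb, A_y = 1329 lb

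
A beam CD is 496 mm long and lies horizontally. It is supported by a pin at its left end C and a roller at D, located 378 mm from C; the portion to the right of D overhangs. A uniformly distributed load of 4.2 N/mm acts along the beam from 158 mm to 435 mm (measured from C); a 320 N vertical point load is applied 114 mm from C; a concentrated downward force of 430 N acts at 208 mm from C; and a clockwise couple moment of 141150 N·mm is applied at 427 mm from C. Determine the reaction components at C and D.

C_x = 0, C_y = 294.3 N, D_y = 1619 N

Resultant of the distributed load: 4.2 × 277 = 1163.4 N at 296.5 mm from C.
ΣM about C: D_y·378 − (4.2·277)·296.5 − 320·114 − 430·208 − 141150 = 0 → D_y = 612018.1/378 = 1619.1 ≈ 1619 N.
ΣF_y = 0: C_y + 1619.1 − 4.2·277 − 320 − 430 = 0 → C_y = 294.3 N.
ΣF_x = 0: no horizontal applied forces, so C_x = 0.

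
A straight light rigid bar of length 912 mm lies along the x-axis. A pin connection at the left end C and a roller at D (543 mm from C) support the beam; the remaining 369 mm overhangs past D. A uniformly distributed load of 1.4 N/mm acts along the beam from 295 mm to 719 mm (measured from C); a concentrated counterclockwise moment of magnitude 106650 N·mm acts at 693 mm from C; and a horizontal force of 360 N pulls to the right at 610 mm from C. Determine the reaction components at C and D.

Resultant of the distributed load: 1.4 × 424 = 593.6 N at 507 mm from C.
Moments about C: D_y·543 − (1.4·424)·507 + 106650 = 0 → D_y = 194305.2/543 = 357.836 ≈ 357.8 N.
ΣF_y = 0: C_y + 357.836 − 1.4·424 = 0 → C_y = 235.8 N.
ΣF_x = 0: C_x + 360 = 0 → C_x = -360.0 N.

C_x = -360.0 N, C_y = 235.8 N, D_y = 357.8 N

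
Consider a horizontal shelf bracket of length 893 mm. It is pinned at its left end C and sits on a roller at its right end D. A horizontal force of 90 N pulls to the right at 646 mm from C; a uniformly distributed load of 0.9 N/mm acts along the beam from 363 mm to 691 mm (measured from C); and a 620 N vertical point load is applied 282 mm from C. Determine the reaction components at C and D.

C_x = -90.00 N, C_y = 545.2 N, D_y = 370.0 N

Resultant of the distributed load: 0.9 × 328 = 295.2 N at 527 mm from C.
ΣM about C: D_y·893 − (0.9·328)·527 − 620·282 = 0 → D_y = 330410.4/893 = 370.0 N.
ΣF_y = 0: C_y + 370 − 0.9·328 − 620 = 0 → C_y = 545.2 N.
ΣF_x = 0: C_x + 90 = 0 → C_x = -90.00 N.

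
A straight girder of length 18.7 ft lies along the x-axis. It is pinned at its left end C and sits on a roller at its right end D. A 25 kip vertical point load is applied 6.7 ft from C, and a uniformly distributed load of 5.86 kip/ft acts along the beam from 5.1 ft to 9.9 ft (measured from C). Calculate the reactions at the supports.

Resultant of the distributed load: 5.86 × 4.8 = 28.128 kip at 7.5 ft from C.
ΣM about C: D_y·18.7 − 25·6.7 − (5.86·4.8)·7.5 = 0 → D_y = 378.46/18.7 = 20.2385 ≈ 20.24 kip.
ΣF_y = 0: C_y + 20.2385 − 25 − 5.86·4.8 = 0 → C_y = 32.89 kip.
ΣF_x = 0: no horizontal applied forces, so C_x = 0.

C_x = 0, C_y = 32.89 kip, D_y = 20.24 kip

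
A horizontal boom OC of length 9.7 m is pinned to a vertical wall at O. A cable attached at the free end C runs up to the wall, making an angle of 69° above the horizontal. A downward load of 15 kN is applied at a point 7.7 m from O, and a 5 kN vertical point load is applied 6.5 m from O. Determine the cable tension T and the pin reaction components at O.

ΣM about O: T·sin69°·9.7 − 15·7.7 − 5·6.5 = 0 → T = 148/(9.7·0.93358) = 16.3433 ≈ 16.34 kN.
ΣF_x = 0: O_x − T·cos69° = 0 → O_x = 16.3433 × 0.358368 = 5.857 kN.
ΣF_y = 0: O_y + T·sin69° − 15 − 5 = 0 → O_y = 20 − 16.3433 × 0.93358 = 4.742 kN.

T = 16.34 kN, O_x = 5.857 kN, O_y = 4.742 kN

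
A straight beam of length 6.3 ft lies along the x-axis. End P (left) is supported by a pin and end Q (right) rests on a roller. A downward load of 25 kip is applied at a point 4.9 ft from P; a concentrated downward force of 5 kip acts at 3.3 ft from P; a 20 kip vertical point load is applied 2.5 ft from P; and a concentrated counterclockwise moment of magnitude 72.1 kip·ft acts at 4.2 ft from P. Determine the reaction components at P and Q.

P_x = 0, P_y = 31.44 kip, Q_y = 18.56 kip

Taking moments about P: Q_y·6.3 − 25·4.9 − 5·3.3 − 20·2.5 + 72.1 = 0 → Q_y = 116.9/6.3 = 18.5556 ≈ 18.56 kip.
ΣF_y = 0: P_y + 18.5556 − 25 − 5 − 20 = 0 → P_y = 31.44 kip.
ΣF_x = 0: no horizontal applied forces, so P_x = 0.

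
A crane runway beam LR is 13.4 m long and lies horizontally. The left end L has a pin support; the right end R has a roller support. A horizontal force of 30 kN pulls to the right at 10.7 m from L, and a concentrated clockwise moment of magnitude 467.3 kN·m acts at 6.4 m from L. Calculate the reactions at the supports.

Moments about L: R_y·13.4 − 467.3 = 0 → R_y = 467.3/13.4 = 34.8731 ≈ 34.87 kN.
ΣF_y = 0: L_y + 34.8731  = 0 → L_y = -34.87 kN.
ΣF_x = 0: L_x + 30 = 0 → L_x = -30.00 kN.

L_x = -30.00 kN, L_y = -34.87 kN, R_y = 34.87 kN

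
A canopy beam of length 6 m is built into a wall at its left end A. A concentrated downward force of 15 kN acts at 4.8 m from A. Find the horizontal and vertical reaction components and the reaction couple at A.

ΣF_x = 0: A_x = 0.
ΣF_y = 0: A_y − 15 = 0 → A_y = 15.00 kN.
ΣM about A: M_A − 15·4.8 = 0 → M_A = 72.00 kN·m.

A_x = 0, A_y = 15.00 kN, M_A = 72.00 kN·m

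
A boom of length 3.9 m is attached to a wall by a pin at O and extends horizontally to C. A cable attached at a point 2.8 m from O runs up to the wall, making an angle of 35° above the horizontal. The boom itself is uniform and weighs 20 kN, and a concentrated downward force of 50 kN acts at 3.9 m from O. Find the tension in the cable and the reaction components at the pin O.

T = 145.7 kN, O_x = 119.4 kN, O_y = -13.57 kN

ΣM about O: T·sin35°·2.8 − 20·1.95 − 50·3.9 = 0 → T = 234/(2.8·0.573576) = 145.702 ≈ 145.7 kN.
ΣF_x = 0: O_x − T·cos35° = 0 → O_x = 145.702 × 0.819152 = 119.4 kN.
ΣF_y = 0: O_y + T·sin35° − 20 − 50 = 0 → O_y = 70 − 145.702 × 0.573576 = -13.57 kN.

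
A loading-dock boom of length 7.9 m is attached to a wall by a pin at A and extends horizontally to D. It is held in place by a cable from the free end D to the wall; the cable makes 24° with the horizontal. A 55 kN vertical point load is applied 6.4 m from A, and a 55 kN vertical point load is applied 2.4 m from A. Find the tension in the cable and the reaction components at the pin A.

ΣM about A: T·sin24°·7.9 − 55·6.4 − 55·2.4 = 0 → T = 484/(7.9·0.406737) = 150.628 ≈ 150.6 kN.
ΣF_x = 0: A_x − T·cos24° = 0 → A_x = 150.628 × 0.913545 = 137.6 kN.
ΣF_y = 0: A_y + T·sin24° − 55 − 55 = 0 → A_y = 110 − 150.628 × 0.406737 = 48.73 kN.

T = 150.6 kN, A_x = 137.6 kN, A_y = 48.73 kN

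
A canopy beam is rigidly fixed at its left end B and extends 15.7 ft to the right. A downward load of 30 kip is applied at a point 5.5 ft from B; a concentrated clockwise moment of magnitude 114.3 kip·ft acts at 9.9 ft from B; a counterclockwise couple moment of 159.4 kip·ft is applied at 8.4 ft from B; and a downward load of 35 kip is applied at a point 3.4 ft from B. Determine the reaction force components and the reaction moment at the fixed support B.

ΣF_x = 0: B_x = 0.
ΣF_y = 0: B_y − 30 − 35 = 0 → B_y = 65.00 kip.
ΣM about B: M_B − 30·5.5 − 114.3 + 159.4 − 35·3.4 = 0 → M_B = 238.9 kip·ft.

B_x = 0, B_y = 65.00 kip, M_B = 238.9 kip·ft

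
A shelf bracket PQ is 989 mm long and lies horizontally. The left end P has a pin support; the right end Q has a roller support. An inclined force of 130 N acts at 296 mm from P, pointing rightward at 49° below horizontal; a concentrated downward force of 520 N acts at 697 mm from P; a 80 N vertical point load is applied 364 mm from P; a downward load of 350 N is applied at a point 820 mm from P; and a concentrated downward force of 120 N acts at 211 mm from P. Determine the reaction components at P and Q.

Moments about P: Q_y·989 − 130·sin49°·296 − 520·697 − 80·364 − 350·820 − 120·211 = 0 → Q_y = 732921/989 = 741.073 ≈ 741.1 N.
ΣF_y = 0: P_y + 741.073 − 130·sin49° − 520 − 80 − 350 − 120 = 0 → P_y = 427.0 N.
ΣF_x = 0: P_x + 130·cos49° = 0 → P_x = -85.29 N.

P_x = -85.29 N, P_y = 427.0 N, Q_y = 741.1 N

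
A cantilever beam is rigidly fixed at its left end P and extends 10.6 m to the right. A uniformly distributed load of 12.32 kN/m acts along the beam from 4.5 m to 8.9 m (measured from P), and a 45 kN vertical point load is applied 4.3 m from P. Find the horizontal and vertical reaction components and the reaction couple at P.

Resultant of the distributed load: 12.32 × 4.4 = 54.208 kN at 6.7 m from P.
ΣF_x = 0: P_x = 0.
ΣF_y = 0: P_y − 12.32·4.4 − 45 = 0 → P_y = 99.21 kN.
ΣM about P: M_P − (12.32·4.4)·6.7 − 45·4.3 = 0 → M_P = 556.7 kN·m.

P_x = 0, P_y = 99.21 kN, M_P = 556.7 kN·m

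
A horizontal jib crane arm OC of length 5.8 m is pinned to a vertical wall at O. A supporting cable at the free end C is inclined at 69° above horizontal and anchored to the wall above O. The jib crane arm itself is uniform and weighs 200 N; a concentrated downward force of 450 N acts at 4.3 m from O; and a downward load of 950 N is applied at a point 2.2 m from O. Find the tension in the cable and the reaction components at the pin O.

T = 850.5 N, O_x = 304.8 N, O_y = 806.0 N

ΣM about O: T·sin69°·5.8 − 200·2.9 − 450·4.3 − 950·2.2 = 0 → T = 4605/(5.8·0.93358) = 850.453 ≈ 850.5 N.
ΣF_x = 0: O_x − T·cos69° = 0 → O_x = 850.453 × 0.358368 = 304.8 N.
ΣF_y = 0: O_y + T·sin69° − 200 − 450 − 950 = 0 → O_y = 1600 − 850.453 × 0.93358 = 806.0 N.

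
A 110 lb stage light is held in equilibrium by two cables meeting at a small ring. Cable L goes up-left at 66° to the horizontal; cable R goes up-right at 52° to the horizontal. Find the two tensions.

ΣF_x = 0: −T_L·cos66° + T_R·cos52° = 0 → T_R = 0.66065·T_L.
ΣF_y = 0: T_L·sin66° + T_R·sin52° = 110.
Substitute: T_L·(0.913545 + 0.66065·0.788011) = 110 → T_L = 76.7008 ≈ 76.70 lb.
Then T_R = 0.66065 × 76.7008 = 50.67 lb.

T_L = 76.70 lb, T_R = 50.67 lb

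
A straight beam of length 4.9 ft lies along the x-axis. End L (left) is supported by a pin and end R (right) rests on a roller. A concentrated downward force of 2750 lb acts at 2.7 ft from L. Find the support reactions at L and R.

Taking moments about L: R_y·4.9 − 2750·2.7 = 0 → R_y = 7425/4.9 = 1515.31 ≈ 1515 lb.
ΣF_y = 0: L_y + 1515.31 − 2750 = 0 → L_y = 1235 lb.
ΣF_x = 0: no horizontal applied forces, so L_x = 0.

L_x = 0, L_y = 1235 lb, R_y = 1515 lb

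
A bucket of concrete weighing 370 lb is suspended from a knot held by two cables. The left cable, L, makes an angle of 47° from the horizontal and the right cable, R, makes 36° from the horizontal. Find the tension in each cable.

T_L = 301.6 lb, T_R = 254.2 lb

ΣF_x = 0: −T_L·cos47° + T_R·cos36° = 0 → T_R = 0.842996·T_L.
ΣF_y = 0: T_L·sin47° + T_R·sin36° = 370.
Substitute: T_L·(0.731354 + 0.842996·0.587785) = 370 → T_L = 301.584 ≈ 301.6 lb.
Then T_R = 0.842996 × 301.584 = 254.2 lb.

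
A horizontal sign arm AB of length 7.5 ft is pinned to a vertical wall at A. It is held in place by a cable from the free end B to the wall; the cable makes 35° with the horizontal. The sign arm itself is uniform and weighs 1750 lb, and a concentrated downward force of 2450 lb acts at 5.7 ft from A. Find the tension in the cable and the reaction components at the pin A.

T = 4772 lb, A_x = 3909 lb, A_y = 1463 lb

ΣM about A: T·sin35°·7.5 − 1750·3.75 − 2450·5.7 = 0 → T = 20527.5/(7.5·0.573576) = 4771.82 ≈ 4772 lb.
ΣF_x = 0: A_x − T·cos35° = 0 → A_x = 4771.82 × 0.819152 = 3909 lb.
ΣF_y = 0: A_y + T·sin35° − 1750 − 2450 = 0 → A_y = 4200 − 4771.82 × 0.573576 = 1463 lb.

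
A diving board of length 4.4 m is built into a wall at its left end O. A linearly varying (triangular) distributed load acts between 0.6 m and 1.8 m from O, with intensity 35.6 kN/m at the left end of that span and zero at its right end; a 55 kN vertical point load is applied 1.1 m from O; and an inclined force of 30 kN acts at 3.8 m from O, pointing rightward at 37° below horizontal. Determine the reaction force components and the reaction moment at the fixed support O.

Resultant of the triangular load: ½ × 35.6 × 1.2 = 21.36 kN, acting at 1 m from O (one-third of the span from the peak).
ΣF_x = 0: O_x + 30·cos37° = 0 → O_x = -23.96 kN.
ΣF_y = 0: O_y − ½·35.6·1.2 − 55 − 30·sin37° = 0 → O_y = 94.41 kN.
ΣM about O: M_O − (½·35.6·1.2)·1 − 55·1.1 − 30·sin37°·3.8 = 0 → M_O = 150.5 kN·m.

O_x = -23.96 kN, O_y = 94.41 kN, M_O = 150.5 kN·m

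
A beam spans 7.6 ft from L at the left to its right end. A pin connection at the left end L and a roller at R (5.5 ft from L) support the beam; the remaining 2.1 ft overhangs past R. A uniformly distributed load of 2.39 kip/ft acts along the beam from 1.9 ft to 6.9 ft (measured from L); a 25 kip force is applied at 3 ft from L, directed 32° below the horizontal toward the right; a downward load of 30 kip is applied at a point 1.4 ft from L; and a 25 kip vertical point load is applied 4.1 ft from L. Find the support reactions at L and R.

L_x = -21.20 kip, L_y = 37.14 kip, R_y = 43.06 kip

Resultant of the distributed load: 2.39 × 5 = 11.95 kip at 4.4 ft from L.
Taking moments about L: R_y·5.5 − (2.39·5)·4.4 − 25·sin32°·3 − 30·1.4 − 25·4.1 = 0 → R_y = 236.824/5.5 = 43.0589 ≈ 43.06 kip.
ΣF_y = 0: L_y + 43.0589 − 2.39·5 − 25·sin32° − 30 − 25 = 0 → L_y = 37.14 kip.
ΣF_x = 0: L_x + 25·cos32° = 0 → L_x = -21.20 kip.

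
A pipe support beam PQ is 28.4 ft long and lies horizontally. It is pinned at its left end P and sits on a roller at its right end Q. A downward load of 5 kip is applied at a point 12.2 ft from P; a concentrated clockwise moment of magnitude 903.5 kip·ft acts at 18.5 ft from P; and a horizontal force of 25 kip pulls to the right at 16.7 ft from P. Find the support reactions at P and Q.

ΣM about P: Q_y·28.4 − 5·12.2 − 903.5 = 0 → Q_y = 964.5/28.4 = 33.9613 ≈ 33.96 kip.
ΣF_y = 0: P_y + 33.9613 − 5 = 0 → P_y = -28.96 kip.
ΣF_x = 0: P_x + 25 = 0 → P_x = -25.00 kip.

P_x = -25.00 kip, P_y = -28.96 kip, Q_y = 33.96 kip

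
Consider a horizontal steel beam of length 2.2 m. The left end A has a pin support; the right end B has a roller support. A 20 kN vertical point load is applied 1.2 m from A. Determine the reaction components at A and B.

Taking moments about A: B_y·2.2 − 20·1.2 = 0 → B_y = 24/2.2 = 10.9091 ≈ 10.91 kN.
ΣF_y = 0: A_y + 10.9091 − 20 = 0 → A_y = 9.091 kN.
ΣF_x = 0: no horizontal applied forces, so A_x = 0.

A_x = 0, A_y = 9.091 kN, B_y = 10.91 kN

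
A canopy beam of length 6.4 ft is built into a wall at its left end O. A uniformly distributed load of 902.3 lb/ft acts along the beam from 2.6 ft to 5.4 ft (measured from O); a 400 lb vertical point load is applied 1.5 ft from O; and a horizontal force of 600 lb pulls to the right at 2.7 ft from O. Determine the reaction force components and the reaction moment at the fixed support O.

O_x = -600.0 lb, O_y = 2926 lb, M_O = 10710 lb·ft

Resultant of the distributed load: 902.3 × 2.8 = 2526.44 lb at 4 ft from O.
ΣF_x = 0: O_x + 600 = 0 → O_x = -600.0 lb.
ΣF_y = 0: O_y − 902.3·2.8 − 400 = 0 → O_y = 2926 lb.
ΣM about O: M_O − (902.3·2.8)·4 − 400·1.5 = 0 → M_O = 10710 lb·ft.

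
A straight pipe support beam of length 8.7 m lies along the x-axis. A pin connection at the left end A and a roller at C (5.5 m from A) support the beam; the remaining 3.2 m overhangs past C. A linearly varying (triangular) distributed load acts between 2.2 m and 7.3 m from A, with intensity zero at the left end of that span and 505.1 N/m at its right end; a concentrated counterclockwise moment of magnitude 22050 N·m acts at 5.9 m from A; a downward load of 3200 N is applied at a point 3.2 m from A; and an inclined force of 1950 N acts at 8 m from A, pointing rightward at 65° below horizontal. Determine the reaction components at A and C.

A_x = -824.1 N, A_y = 4521 N, C_y = 1735 N

Resultant of the triangular load: ½ × 505.1 × 5.1 = 1288.005 N, acting at 5.6 m from A (one-third of the span from the peak).
Moments about A: C_y·5.5 − (½·505.1·5.1)·5.6 + 22050 − 3200·3.2 − 1950·sin65°·8 = 0 → C_y = 9541.23/5.5 = 1734.77 ≈ 1735 N.
ΣF_y = 0: A_y + 1734.77 − ½·505.1·5.1 − 3200 − 1950·sin65° = 0 → A_y = 4521 N.
ΣF_x = 0: A_x + 1950·cos65° = 0 → A_x = -824.1 N.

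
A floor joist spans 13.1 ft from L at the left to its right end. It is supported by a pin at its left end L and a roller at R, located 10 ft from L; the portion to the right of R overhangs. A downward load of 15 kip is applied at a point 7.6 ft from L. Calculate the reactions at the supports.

L_x = 0, L_y = 3.600 kip, R_y = 11.40 kip

ΣM about L: R_y·10 − 15·7.6 = 0 → R_y = 114/10 = 11.40 kip.
ΣF_y = 0: L_y + 11.4 − 15 = 0 → L_y = 3.600 kip.
ΣF_x = 0: no horizontal applied forces, so L_x = 0.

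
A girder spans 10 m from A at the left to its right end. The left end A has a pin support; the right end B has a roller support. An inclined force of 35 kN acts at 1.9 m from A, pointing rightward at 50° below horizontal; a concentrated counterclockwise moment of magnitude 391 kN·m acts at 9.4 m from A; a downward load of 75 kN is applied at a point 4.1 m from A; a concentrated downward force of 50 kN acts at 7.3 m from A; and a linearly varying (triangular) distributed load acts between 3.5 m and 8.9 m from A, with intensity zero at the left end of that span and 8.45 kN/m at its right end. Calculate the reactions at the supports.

A_x = -22.50 kN, A_y = 125.2 kN, B_y = 49.44 kN

Resultant of the triangular load: ½ × 8.45 × 5.4 = 22.815 kN, acting at 7.1 m from A (one-third of the span from the peak).
ΣM about A: B_y·10 − 35·sin50°·1.9 + 391 − 75·4.1 − 50·7.3 − (½·8.45·5.4)·7.1 = 0 → B_y = 494.428/10 = 49.4428 ≈ 49.44 kN.
ΣF_y = 0: A_y + 49.4428 − 35·sin50° − 75 − 50 − ½·8.45·5.4 = 0 → A_y = 125.2 kN.
ΣF_x = 0: A_x + 35·cos50° = 0 → A_x = -22.50 kN.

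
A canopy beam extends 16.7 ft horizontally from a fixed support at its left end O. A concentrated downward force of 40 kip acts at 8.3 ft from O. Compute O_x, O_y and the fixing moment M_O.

O_x = 0, O_y = 40.00 kip, M_O = 332.0 kip·ft

ΣF_x = 0: O_x = 0.
ΣF_y = 0: O_y − 40 = 0 → O_y = 40.00 kip.
ΣM about O: M_O − 40·8.3 = 0 → M_O = 332.0 kip·ft.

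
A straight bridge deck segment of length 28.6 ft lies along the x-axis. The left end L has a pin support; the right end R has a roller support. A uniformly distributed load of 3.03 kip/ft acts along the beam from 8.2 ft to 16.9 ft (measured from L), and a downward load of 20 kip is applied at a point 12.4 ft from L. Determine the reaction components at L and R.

Resultant of the distributed load: 3.03 × 8.7 = 26.361 kip at 12.55 ft from L.
ΣM about L: R_y·28.6 − (3.03·8.7)·12.55 − 20·12.4 = 0 → R_y = 578.83055/28.6 = 20.2388 ≈ 20.24 kip.
ΣF_y = 0: L_y + 20.2388 − 3.03·8.7 − 20 = 0 → L_y = 26.12 kip.
ΣF_x = 0: no horizontal applied forces, so L_x = 0.

L_x = 0, L_y = 26.12 kip, R_y = 20.24 kip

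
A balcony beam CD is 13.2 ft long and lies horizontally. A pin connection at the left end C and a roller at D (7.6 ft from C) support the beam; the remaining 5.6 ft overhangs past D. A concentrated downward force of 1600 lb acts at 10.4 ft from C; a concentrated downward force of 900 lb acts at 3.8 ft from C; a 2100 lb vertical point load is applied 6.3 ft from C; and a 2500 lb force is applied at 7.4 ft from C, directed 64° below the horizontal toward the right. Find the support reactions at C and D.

ΣM about C: D_y·7.6 − 1600·10.4 − 900·3.8 − 2100·6.3 − 2500·sin64°·7.4 = 0 → D_y = 49917.7/7.6 = 6568.12 ≈ 6568 lb.
ΣF_y = 0: C_y + 6568.12 − 1600 − 900 − 2100 − 2500·sin64° = 0 → C_y = 278.9 lb.
ΣF_x = 0: C_x + 2500·cos64° = 0 → C_x = -1096 lb.

C_x = -1096 lb, C_y = 278.9 lb, D_y = 6568 lb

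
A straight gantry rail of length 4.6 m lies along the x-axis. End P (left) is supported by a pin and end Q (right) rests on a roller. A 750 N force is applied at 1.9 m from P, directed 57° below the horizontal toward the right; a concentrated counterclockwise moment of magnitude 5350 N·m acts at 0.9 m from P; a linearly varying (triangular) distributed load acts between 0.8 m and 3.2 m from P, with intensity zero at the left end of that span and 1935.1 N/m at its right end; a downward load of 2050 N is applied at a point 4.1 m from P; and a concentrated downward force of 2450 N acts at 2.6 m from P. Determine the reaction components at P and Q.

Resultant of the triangular load: ½ × 1935.1 × 2.4 = 2322.12 N, acting at 2.4 m from P (one-third of the span from the peak).
ΣM about P: Q_y·4.6 − 750·sin57°·1.9 + 5350 − (½·1935.1·2.4)·2.4 − 2050·4.1 − 2450·2.6 = 0 → Q_y = 16193.2/4.6 = 3520.26 ≈ 3520 N.
ΣF_y = 0: P_y + 3520.26 − 750·sin57° − ½·1935.1·2.4 − 2050 − 2450 = 0 → P_y = 3931 N.
ΣF_x = 0: P_x + 750·cos57° = 0 → P_x = -408.5 N.

P_x = -408.5 N, P_y = 3931 N, Q_y = 3520 N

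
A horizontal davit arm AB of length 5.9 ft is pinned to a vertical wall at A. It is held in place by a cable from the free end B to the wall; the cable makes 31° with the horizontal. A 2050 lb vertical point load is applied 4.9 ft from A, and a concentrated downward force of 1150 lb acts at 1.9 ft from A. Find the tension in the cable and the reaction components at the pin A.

ΣM about A: T·sin31°·5.9 − 2050·4.9 − 1150·1.9 = 0 → T = 12230/(5.9·0.515038) = 4024.72 ≈ 4025 lb.
ΣF_x = 0: A_x − T·cos31° = 0 → A_x = 4024.72 × 0.857167 = 3450 lb.
ΣF_y = 0: A_y + T·sin31° − 2050 − 1150 = 0 → A_y = 3200 − 4024.72 × 0.515038 = 1127 lb.

T = 4025 lb, A_x = 3450 lb, A_y = 1127 lb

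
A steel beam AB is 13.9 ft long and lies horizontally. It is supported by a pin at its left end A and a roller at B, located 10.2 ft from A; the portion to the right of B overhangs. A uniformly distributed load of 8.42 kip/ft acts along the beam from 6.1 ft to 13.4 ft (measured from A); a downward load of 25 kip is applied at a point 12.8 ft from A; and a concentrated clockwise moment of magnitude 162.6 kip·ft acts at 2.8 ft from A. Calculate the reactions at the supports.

Resultant of the distributed load: 8.42 × 7.3 = 61.466 kip at 9.75 ft from A.
Taking moments about A: B_y·10.2 − (8.42·7.3)·9.75 − 25·12.8 − 162.6 = 0 → B_y = 1081.8935/10.2 = 106.068 ≈ 106.1 kip.
ΣF_y = 0: A_y + 106.068 − 8.42·7.3 − 25 = 0 → A_y = -19.60 kip.
ΣF_x = 0: no horizontal applied forces, so A_x = 0.

A_x = 0, A_y = -19.60 kip, B_y = 106.1 kip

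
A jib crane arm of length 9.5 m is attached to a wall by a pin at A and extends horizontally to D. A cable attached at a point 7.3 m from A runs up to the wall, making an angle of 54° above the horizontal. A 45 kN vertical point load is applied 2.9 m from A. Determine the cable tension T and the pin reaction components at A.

T = 22.10 kN, A_x = 12.99 kN, A_y = 27.12 kN

ΣM about A: T·sin54°·7.3 − 45·2.9 = 0 → T = 130.5/(7.3·0.809017) = 22.0968 ≈ 22.10 kN.
ΣF_x = 0: A_x − T·cos54° = 0 → A_x = 22.0968 × 0.587785 = 12.99 kN.
ΣF_y = 0: A_y + T·sin54° − 45 = 0 → A_y = 45 − 22.0968 × 0.809017 = 27.12 kN.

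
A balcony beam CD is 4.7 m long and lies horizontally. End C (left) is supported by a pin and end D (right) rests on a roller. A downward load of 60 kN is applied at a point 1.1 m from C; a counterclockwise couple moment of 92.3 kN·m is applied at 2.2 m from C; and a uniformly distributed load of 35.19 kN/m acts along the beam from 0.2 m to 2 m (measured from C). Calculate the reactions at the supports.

C_x = 0, C_y = 114.1 kN, D_y = 9.229 kN

Resultant of the distributed load: 35.19 × 1.8 = 63.342 kN at 1.1 m from C.
ΣM about C: D_y·4.7 − 60·1.1 + 92.3 − (35.19·1.8)·1.1 = 0 → D_y = 43.3762/4.7 = 9.22898 ≈ 9.229 kN.
ΣF_y = 0: C_y + 9.22898 − 60 − 35.19·1.8 = 0 → C_y = 114.1 kN.
ΣF_x = 0: no horizontal applied forces, so C_x = 0.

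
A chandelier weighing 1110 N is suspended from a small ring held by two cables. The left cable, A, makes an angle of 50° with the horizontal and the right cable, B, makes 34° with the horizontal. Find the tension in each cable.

T_A = 925.3 N, T_B = 717.4 N

ΣF_x = 0: −T_A·cos50° + T_B·cos34° = 0 → T_B = 0.775342·T_A.
ΣF_y = 0: T_A·sin50° + T_B·sin34° = 1110.
Substitute: T_A·(0.766044 + 0.775342·0.559193) = 1110 → T_A = 925.301 ≈ 925.3 N.
Then T_B = 0.775342 × 925.301 = 717.4 N.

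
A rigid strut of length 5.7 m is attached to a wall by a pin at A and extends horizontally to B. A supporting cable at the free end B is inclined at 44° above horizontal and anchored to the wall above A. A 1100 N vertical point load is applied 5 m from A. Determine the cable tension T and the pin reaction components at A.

T = 1389 N, A_x = 999.2 N, A_y = 135.1 N

ΣM about A: T·sin44°·5.7 − 1100·5 = 0 → T = 5500/(5.7·0.694658) = 1389.05 ≈ 1389 N.
ΣF_x = 0: A_x − T·cos44° = 0 → A_x = 1389.05 × 0.71934 = 999.2 N.
ΣF_y = 0: A_y + T·sin44° − 1100 = 0 → A_y = 1100 − 1389.05 × 0.694658 = 135.1 N.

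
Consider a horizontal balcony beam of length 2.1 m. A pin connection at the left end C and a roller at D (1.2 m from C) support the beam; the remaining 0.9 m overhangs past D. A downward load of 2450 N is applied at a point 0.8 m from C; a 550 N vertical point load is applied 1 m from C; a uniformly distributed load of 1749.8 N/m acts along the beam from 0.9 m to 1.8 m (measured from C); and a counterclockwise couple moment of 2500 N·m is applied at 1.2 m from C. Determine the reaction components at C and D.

Resultant of the distributed load: 1749.8 × 0.9 = 1574.82 N at 1.35 m from C.
ΣM about C: D_y·1.2 − 2450·0.8 − 550·1 − (1749.8·0.9)·1.35 + 2500 = 0 → D_y = 2136.007/1.2 = 1780.01 ≈ 1780 N.
ΣF_y = 0: C_y + 1780.01 − 2450 − 550 − 1749.8·0.9 = 0 → C_y = 2795 N.
ΣF_x = 0: no horizontal applied forces, so C_x = 0.

C_x = 0, C_y = 2795 N, D_y = 1780 N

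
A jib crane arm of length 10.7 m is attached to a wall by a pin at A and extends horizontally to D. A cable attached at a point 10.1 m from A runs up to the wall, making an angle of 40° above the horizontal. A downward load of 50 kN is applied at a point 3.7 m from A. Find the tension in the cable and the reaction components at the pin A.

ΣM about A: T·sin40°·10.1 − 50·3.7 = 0 → T = 185/(10.1·0.642788) = 28.4959 ≈ 28.50 kN.
ΣF_x = 0: A_x − T·cos40° = 0 → A_x = 28.4959 × 0.766044 = 21.83 kN.
ΣF_y = 0: A_y + T·sin40° − 50 = 0 → A_y = 50 − 28.4959 × 0.642788 = 31.68 kN.

T = 28.50 kN, A_x = 21.83 kN, A_y = 31.68 kN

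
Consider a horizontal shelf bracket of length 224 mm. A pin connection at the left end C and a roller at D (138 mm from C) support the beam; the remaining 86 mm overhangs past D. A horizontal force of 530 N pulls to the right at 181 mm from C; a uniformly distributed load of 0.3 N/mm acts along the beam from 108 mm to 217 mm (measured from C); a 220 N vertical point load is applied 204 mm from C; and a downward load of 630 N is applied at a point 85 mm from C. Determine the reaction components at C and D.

Resultant of the distributed load: 0.3 × 109 = 32.7 N at 162.5 mm from C.
Moments about C: D_y·138 − (0.3·109)·162.5 − 220·204 − 630·85 = 0 → D_y = 103743.75/138 = 751.766 ≈ 751.8 N.
ΣF_y = 0: C_y + 751.766 − 0.3·109 − 220 − 630 = 0 → C_y = 130.9 N.
ΣF_x = 0: C_x + 530 = 0 → C_x = -530.0 N.

C_x = -530.0 N, C_y = 130.9 N, D_y = 751.8 N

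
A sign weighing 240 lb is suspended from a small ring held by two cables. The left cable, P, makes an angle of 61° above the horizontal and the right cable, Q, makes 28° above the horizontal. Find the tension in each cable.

T_P = 211.9 lb, T_Q = 116.4 lb

ΣF_x = 0: −T_P·cos61° + T_Q·cos28° = 0 → T_Q = 0.549081·T_P.
ΣF_y = 0: T_P·sin61° + T_Q·sin28° = 240.
Substitute: T_P·(0.87462 + 0.549081·0.469472) = 240 → T_P = 211.94 ≈ 211.9 lb.
Then T_Q = 0.549081 × 211.94 = 116.4 lb.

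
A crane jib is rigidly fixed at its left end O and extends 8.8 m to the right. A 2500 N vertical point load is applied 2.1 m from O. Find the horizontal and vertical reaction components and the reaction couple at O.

O_x = 0, O_y = 2500 N, M_O = 5250 N·m

ΣF_x = 0: O_x = 0.
ΣF_y = 0: O_y − 2500 = 0 → O_y = 2500 N.
ΣM about O: M_O − 2500·2.1 = 0 → M_O = 5250 N·m.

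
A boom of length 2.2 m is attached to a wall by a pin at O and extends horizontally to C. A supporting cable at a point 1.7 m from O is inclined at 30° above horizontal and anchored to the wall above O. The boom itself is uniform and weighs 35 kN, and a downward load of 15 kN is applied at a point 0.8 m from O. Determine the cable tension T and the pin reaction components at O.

T = 59.41 kN, O_x = 51.45 kN, O_y = 20.29 kN

ΣM about O: T·sin30°·1.7 − 35·1.1 − 15·0.8 = 0 → T = 50.5/(1.7·0.5) = 59.4118 ≈ 59.41 kN.
ΣF_x = 0: O_x − T·cos30° = 0 → O_x = 59.4118 × 0.866025 = 51.45 kN.
ΣF_y = 0: O_y + T·sin30° − 35 − 15 = 0 → O_y = 50 − 59.4118 × 0.5 = 20.29 kN.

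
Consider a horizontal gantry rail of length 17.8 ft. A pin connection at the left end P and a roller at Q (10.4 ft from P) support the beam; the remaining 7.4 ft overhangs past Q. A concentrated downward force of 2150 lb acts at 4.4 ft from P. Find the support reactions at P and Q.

ΣM about P: Q_y·10.4 − 2150·4.4 = 0 → Q_y = 9460/10.4 = 909.615 ≈ 909.6 lb.
ΣF_y = 0: P_y + 909.615 − 2150 = 0 → P_y = 1240 lb.
ΣF_x = 0: no horizontal applied forces, so P_x = 0.

P_x = 0, P_y = 1240 lb, Q_y = 909.6 lb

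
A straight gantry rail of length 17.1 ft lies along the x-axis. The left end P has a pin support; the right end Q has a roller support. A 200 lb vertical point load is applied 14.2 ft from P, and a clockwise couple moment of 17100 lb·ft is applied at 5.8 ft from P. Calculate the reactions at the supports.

P_x = 0, P_y = -966.1 lb, Q_y = 1166 lb

Moments about P: Q_y·17.1 − 200·14.2 − 17100 = 0 → Q_y = 19940/17.1 = 1166.08 ≈ 1166 lb.
ΣF_y = 0: P_y + 1166.08 − 200 = 0 → P_y = -966.1 lb.
ΣF_x = 0: no horizontal applied forces, so P_x = 0.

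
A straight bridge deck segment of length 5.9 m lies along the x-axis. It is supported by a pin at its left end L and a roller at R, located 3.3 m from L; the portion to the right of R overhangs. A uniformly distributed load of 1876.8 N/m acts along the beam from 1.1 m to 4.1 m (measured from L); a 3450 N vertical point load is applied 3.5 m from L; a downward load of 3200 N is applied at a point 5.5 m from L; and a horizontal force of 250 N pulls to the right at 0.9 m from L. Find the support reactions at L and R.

Resultant of the distributed load: 1876.8 × 3 = 5630.4 N at 2.6 m from L.
Moments about L: R_y·3.3 − (1876.8·3)·2.6 − 3450·3.5 − 3200·5.5 = 0 → R_y = 44314.04/3.3 = 13428.5 ≈ 13430 N.
ΣF_y = 0: L_y + 13428.5 − 1876.8·3 − 3450 − 3200 = 0 → L_y = -1148 N.
ΣF_x = 0: L_x + 250 = 0 → L_x = -250.0 N.

L_x = -250.0 N, L_y = -1148 N, R_y = 13430 N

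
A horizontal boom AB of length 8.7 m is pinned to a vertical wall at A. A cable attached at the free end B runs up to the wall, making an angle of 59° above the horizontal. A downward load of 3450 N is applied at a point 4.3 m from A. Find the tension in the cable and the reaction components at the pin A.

T = 1989 N, A_x = 1025 N, A_y = 1745 N

ΣM about A: T·sin59°·8.7 − 3450·4.3 = 0 → T = 14835/(8.7·0.857167) = 1989.31 ≈ 1989 N.
ΣF_x = 0: A_x − T·cos59° = 0 → A_x = 1989.31 × 0.515038 = 1025 N.
ΣF_y = 0: A_y + T·sin59° − 3450 = 0 → A_y = 3450 − 1989.31 × 0.857167 = 1745 N.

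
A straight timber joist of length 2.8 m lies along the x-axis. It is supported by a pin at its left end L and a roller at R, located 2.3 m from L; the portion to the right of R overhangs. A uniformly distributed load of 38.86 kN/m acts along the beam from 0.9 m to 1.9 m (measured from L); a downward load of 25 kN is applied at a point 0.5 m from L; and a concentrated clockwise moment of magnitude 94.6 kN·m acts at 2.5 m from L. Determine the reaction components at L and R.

Resultant of the distributed load: 38.86 × 1 = 38.86 kN at 1.4 m from L.
Taking moments about L: R_y·2.3 − (38.86·1)·1.4 − 25·0.5 − 94.6 = 0 → R_y = 161.504/2.3 = 70.2191 ≈ 70.22 kN.
ΣF_y = 0: L_y + 70.2191 − 38.86·1 − 25 = 0 → L_y = -6.359 kN.
ΣF_x = 0: no horizontal applied forces, so L_x = 0.

L_x = 0, L_y = -6.359 kN, R_y = 70.22 kN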